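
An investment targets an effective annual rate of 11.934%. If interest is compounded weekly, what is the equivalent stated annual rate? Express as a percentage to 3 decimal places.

11.286%

(1 + r/52)^52 − 1 = 0.11934, so 1 + r/52 = 1.11934^(1/52).
r/52 = 0.002170, so r = 0.112862 = 11.286%.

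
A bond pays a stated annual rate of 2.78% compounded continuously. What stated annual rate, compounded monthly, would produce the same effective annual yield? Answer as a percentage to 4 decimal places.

2.7832%

EAR under continuous compounding: e^0.0278 − 1 = 0.028190.
Solve (1 + r/12)^12 = 1.028190: r/12 = 1.028190^(1/12) − 1 = 0.002319, so r = 0.027832 = 2.7832%.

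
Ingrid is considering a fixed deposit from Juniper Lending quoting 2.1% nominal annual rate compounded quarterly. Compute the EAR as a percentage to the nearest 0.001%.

EAR = (1 + 0.021/4)^4 − 1.
= (1 + 0.005250)^4 − 1 = 1.021166 − 1 = 2.117%.

2.117%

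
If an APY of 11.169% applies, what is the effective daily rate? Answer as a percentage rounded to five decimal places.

0.02901%

The per-day rate i satisfies (1 + i)^365 = 1 + 0.11169.
i = 1.11169^(1/365) − 1 = 0.0002901 = 0.02901%.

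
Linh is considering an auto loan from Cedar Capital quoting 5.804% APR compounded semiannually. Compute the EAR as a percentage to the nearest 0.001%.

5.888%

EAR = (1 + 0.05804/2)^2 − 1.
= 1.058882 − 1 = 5.888%.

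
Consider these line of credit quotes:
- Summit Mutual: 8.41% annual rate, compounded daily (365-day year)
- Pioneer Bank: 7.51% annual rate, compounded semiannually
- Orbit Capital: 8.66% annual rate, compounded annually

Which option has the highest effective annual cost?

Summit Mutual

Summit Mutual: (1 + 0.0841/365)^365 − 1 = 8.773%
Pioneer Bank: (1 + 0.0751/2)^2 − 1 = 7.651%
Orbit Capital: compounded annually, EAR = 8.660%
The highest effective annual rate is Summit Mutual at 8.773%.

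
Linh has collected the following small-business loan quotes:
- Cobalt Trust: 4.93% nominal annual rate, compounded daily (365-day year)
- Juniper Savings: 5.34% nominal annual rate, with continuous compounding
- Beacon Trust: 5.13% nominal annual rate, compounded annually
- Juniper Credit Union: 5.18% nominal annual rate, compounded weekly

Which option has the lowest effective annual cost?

Cobalt Trust: (1 + 0.0493/365)^365 − 1 = 5.053%
Juniper Savings: e^0.0534 − 1 = 5.485%
Beacon Trust: compounded annually, EAR = 5.130%
Juniper Credit Union: (1 + 0.0518/52)^52 − 1 = 5.314%
The lowest effective annual rate is Cobalt Trust at 5.053%.

Cobalt Trust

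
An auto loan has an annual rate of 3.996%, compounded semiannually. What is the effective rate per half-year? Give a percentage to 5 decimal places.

With a nominal annual rate compounded semiannually, the periodic rate is the nominal rate divided by 2.
i = 0.03996 / 2 = 0.0199800 = 1.99800%.

1.99800%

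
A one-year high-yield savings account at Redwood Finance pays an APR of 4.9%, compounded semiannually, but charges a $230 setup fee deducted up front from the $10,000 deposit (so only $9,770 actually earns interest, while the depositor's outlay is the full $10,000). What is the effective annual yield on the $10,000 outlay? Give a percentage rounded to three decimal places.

2.546%

Value after one year: 9,770 × (1 + 0.049/2)^2 = 9,770 × 1.049600 = $10,254.59.
Effective yield on the $10,000 outlay: 10,254.59 / 10,000 − 1 = 0.025459 = 2.546%.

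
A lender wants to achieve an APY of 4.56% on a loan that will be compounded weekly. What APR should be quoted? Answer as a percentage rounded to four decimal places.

(1 + r/52)^52 − 1 = 0.0456, so 1 + r/52 = 1.0456^(1/52).
r/52 = 0.000858, so r = 0.044610 = 4.4610%.

4.4610%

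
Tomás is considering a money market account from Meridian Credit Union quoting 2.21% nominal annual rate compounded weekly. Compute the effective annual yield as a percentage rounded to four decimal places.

2.2341%

EAR = (1 + 0.0221/52)^52 − 1.
= 1.022341 − 1 = 2.2341%.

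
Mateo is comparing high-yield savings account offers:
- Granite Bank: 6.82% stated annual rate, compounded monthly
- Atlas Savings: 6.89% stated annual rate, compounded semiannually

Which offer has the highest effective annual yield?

Granite Bank: (1 + 0.0682/12)^12 − 1 = 7.037%
Atlas Savings: (1 + 0.0689/2)^2 − 1 = 7.009%
The highest effective annual rate is Granite Bank at 7.037%.

Granite Bank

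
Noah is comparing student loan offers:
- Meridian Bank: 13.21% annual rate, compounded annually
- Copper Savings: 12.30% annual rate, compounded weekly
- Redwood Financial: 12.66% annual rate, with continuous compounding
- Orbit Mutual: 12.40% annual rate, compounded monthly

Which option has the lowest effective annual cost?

Meridian Bank: compounded annually, EAR = 13.210%
Copper Savings: (1 + 0.1230/52)^52 − 1 = 13.072%
Redwood Financial: e^0.1266 − 1 = 13.496%
Orbit Mutual: (1 + 0.1240/12)^12 − 1 = 13.130%
The lowest effective annual rate is Copper Savings at 13.072%.

Copper Savings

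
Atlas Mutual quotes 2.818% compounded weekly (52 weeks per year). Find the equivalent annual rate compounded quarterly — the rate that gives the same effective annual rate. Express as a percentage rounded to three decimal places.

2.827%

EAR = (1 + 0.02818/52)^52 − 1 = 0.028573.
Solve (1 + r/4)^4 = 1.028573: r/4 = 1.028573^(1/4) − 1 = 0.007068, so r = 0.028272 = 2.827%.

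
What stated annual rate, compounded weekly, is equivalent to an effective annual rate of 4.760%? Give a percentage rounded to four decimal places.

(1 + r/52)^52 − 1 = 0.04760, so 1 + r/52 = 1.04760^(1/52).
r/52 = 0.000895, so r = 0.046523 = 4.6523%.

4.6523%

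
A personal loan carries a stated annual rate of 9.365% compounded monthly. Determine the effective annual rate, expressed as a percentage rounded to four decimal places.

EAR = (1 + 0.09365/12)^12 − 1.
= (1 + 0.007804)^12 − 1 = 1.097776 − 1 = 9.7776%.

9.7776%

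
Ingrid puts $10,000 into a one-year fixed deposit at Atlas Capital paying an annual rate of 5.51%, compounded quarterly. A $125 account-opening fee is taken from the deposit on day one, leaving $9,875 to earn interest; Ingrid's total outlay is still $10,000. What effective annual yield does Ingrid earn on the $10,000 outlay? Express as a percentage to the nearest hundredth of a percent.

Value after one year: 9,875 × (1 + 0.0551/4)^4 = 9,875 × 1.056249 = $10,430.46.
Effective yield on the $10,000 outlay: 10,430.46 / 10,000 − 1 = 0.043046 = 4.30%.

4.30%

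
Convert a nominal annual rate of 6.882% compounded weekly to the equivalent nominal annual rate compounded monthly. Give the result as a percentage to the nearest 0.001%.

EAR = (1 + 0.06882/52)^52 − 1 = 0.071195.
Solve (1 + r/12)^12 = 1.071195: r/12 = 1.071195^(1/12) − 1 = 0.005748, so r = 0.068972 = 6.897%.

6.897%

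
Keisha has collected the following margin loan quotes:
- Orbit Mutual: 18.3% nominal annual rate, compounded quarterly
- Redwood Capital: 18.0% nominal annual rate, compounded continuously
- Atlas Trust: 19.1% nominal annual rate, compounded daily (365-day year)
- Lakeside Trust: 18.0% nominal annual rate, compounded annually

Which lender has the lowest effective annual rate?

Orbit Mutual: (1 + 0.183/4)^4 − 1 = 19.595%
Redwood Capital: e^0.180 − 1 = 19.722%
Atlas Trust: (1 + 0.191/365)^365 − 1 = 21.040%
Lakeside Trust: compounded annually, EAR = 18.000%
The lowest effective annual rate is Lakeside Trust at 18.000%.

Lakeside Trust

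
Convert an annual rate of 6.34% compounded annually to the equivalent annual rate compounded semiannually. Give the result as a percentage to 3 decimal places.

Compounded annually, EAR = nominal = 0.063400.
Solve (1 + r/2)^2 = 1.063400: r/2 = 1.063400^(1/2) − 1 = 0.031213, so r = 0.062426 = 6.243%.

6.243%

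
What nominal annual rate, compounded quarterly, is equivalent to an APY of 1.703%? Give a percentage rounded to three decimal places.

1.692%

(1 + r/4)^4 − 1 = 0.01703, so 1 + r/4 = 1.01703^(1/4).
r/4 = 0.004231, so r = 0.016922 = 1.692%.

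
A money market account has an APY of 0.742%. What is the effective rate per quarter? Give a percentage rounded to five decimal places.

0.18499%

The per-quarter rate i satisfies (1 + i)^4 = 1 + 0.00742.
i = 1.00742^(1/4) − 1 = 0.0018499 = 0.18499%.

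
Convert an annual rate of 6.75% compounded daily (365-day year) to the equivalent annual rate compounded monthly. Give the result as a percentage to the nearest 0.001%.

6.768%

EAR = (1 + 0.0675/365)^365 − 1 = 0.069824.
Solve (1 + r/12)^12 = 1.069824: r/12 = 1.069824^(1/12) − 1 = 0.005640, so r = 0.067684 = 6.768%.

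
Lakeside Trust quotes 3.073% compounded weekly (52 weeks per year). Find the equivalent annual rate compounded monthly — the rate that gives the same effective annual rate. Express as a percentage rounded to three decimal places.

3.076%

EAR = (1 + 0.03073/52)^52 − 1 = 0.031198.
Solve (1 + r/12)^12 = 1.031198: r/12 = 1.031198^(1/12) − 1 = 0.002563, so r = 0.030760 = 3.076%.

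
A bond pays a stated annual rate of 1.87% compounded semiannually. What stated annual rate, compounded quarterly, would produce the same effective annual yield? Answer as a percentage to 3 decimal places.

EAR = (1 + 0.0187/2)^2 − 1 = 0.018787.
Solve (1 + r/4)^4 = 1.018787: r/4 = 1.018787^(1/4) − 1 = 0.004664, so r = 0.018656 = 1.866%.

1.866%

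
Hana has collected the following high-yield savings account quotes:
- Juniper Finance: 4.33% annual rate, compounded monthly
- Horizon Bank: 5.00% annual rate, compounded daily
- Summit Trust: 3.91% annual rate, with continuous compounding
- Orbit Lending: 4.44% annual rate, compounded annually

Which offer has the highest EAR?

Horizon Bank

Juniper Finance: (1 + 0.0433/12)^12 − 1 = 4.417%
Horizon Bank: (1 + 0.0500/365)^365 − 1 = 5.127%
Summit Trust: e^0.0391 − 1 = 3.987%
Orbit Lending: compounded annually, EAR = 4.440%
The highest effective annual rate is Horizon Bank at 5.127%.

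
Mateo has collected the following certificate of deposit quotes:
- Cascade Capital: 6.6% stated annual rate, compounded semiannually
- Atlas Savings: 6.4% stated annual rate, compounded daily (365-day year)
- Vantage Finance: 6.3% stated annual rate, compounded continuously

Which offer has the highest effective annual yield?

Cascade Capital: (1 + 0.066/2)^2 − 1 = 6.709%
Atlas Savings: (1 + 0.064/365)^365 − 1 = 6.609%
Vantage Finance: e^0.063 − 1 = 6.503%
The highest effective annual rate is Cascade Capital at 6.709%.

Cascade Capital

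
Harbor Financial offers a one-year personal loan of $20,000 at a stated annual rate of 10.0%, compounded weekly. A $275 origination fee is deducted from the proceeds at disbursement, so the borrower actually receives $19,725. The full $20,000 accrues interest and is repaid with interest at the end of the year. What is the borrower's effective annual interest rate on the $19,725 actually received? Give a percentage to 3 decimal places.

Amount owed after one year: 20,000 × (1 + 0.100/52)^52 = 20,000 × 1.105065 = $22,101.30.
Effective rate on net proceeds: 22,101.30 / 19,725 − 1 = 0.120471 = 12.047%.

12.047%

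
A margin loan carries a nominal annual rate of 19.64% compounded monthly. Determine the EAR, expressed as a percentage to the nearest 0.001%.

21.508%

EAR = (1 + 0.1964/12)^12 − 1.
= (1 + 0.016367)^12 − 1 = 1.215080 − 1 = 21.508%.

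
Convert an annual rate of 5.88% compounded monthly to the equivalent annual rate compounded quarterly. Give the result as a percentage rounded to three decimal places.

5.909%

EAR = (1 + 0.0588/12)^12 − 1 = 0.060411.
Solve (1 + r/4)^4 = 1.060411: r/4 = 1.060411^(1/4) − 1 = 0.014772, so r = 0.059089 = 5.909%.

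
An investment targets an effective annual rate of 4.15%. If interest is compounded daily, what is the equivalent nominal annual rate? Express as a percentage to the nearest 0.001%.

4.066%

(1 + r/365)^365 − 1 = 0.0415, so 1 + r/365 = 1.0415^(1/365).
r/365 = 0.000111, so r = 0.040664 = 4.066%.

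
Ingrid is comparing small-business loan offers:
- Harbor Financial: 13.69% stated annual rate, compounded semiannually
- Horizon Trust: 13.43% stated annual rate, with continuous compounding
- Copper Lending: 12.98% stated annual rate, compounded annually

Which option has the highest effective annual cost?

Harbor Financial: (1 + 0.1369/2)^2 − 1 = 14.159%
Horizon Trust: e^0.1343 − 1 = 14.374%
Copper Lending: compounded annually, EAR = 12.980%
The highest effective annual rate is Horizon Trust at 14.374%.

Horizon Trust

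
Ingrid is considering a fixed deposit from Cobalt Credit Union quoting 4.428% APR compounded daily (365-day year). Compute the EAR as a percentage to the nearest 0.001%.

4.527%

EAR = (1 + 0.04428/365)^365 − 1.
= 1.045272 − 1 = 4.527%.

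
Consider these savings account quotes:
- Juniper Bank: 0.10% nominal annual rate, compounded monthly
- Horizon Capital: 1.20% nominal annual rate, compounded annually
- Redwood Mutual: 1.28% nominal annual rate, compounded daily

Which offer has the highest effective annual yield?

Redwood Mutual

Juniper Bank: (1 + 0.0010/12)^12 − 1 = 0.100%
Horizon Capital: compounded annually, EAR = 1.200%
Redwood Mutual: (1 + 0.0128/365)^365 − 1 = 1.288%
The highest effective annual rate is Redwood Mutual at 1.288%.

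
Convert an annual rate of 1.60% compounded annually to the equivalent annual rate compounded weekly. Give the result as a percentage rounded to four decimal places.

Compounded annually, EAR = nominal = 0.016000.
Solve (1 + r/52)^52 = 1.016000: r/52 = 1.016000^(1/52) − 1 = 0.000305, so r = 0.015876 = 1.5876%.

1.5876%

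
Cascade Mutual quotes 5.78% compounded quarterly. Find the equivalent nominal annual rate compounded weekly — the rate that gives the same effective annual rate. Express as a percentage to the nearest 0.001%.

EAR = (1 + 0.0578/4)^4 − 1 = 0.059065.
Solve (1 + r/52)^52 = 1.059065: r/52 = 1.059065^(1/52) − 1 = 0.001104, so r = 0.057418 = 5.742%.

5.742%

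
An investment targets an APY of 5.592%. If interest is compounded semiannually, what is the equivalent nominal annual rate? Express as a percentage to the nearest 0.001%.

5.516%

(1 + r/2)^2 − 1 = 0.05592, so 1 + r/2 = 1.05592^(1/2).
r/2 = 0.027580, so r = 0.055159 = 5.516%.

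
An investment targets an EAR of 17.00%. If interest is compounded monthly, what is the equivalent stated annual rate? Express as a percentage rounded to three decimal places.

15.804%

(1 + r/12)^12 − 1 = 0.1700, so 1 + r/12 = 1.1700^(1/12).
r/12 = 0.013170, so r = 0.158035 = 15.804%.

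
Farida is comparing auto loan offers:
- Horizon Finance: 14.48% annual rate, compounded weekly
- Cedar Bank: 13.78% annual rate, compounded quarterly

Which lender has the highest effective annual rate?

Horizon Finance: (1 + 0.1448/52)^52 − 1 = 15.558%
Cedar Bank: (1 + 0.1378/4)^4 − 1 = 14.509%
The highest effective annual rate is Horizon Finance at 15.558%.

Horizon Finance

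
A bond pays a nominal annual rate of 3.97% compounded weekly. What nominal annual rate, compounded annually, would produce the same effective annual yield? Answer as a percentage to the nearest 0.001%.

EAR = (1 + 0.0397/52)^52 − 1 = 0.040483.
Compounded annually, the equivalent nominal rate is the EAR itself: 4.048%.

4.048%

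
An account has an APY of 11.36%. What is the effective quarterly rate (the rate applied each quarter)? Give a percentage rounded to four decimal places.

2.7265%

The per-quarter rate i satisfies (1 + i)^4 = 1 + 0.1136.
i = 1.1136^(1/4) − 1 = 0.0272646 = 2.7265%.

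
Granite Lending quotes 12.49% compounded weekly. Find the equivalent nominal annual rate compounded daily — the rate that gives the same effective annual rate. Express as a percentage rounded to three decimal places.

EAR = (1 + 0.1249/52)^52 − 1 = 0.132865.
Solve (1 + r/365)^365 = 1.132865: r/365 = 1.132865^(1/365) − 1 = 0.000342, so r = 0.124772 = 12.477%.

12.477%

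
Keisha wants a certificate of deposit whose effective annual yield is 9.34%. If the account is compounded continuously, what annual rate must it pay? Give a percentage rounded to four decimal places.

Continuous: nominal r satisfies e^r − 1 = 0.0934.
r = ln(1 + 0.0934) = ln(1.0934) = 0.089292 = 8.9292%.

8.9292%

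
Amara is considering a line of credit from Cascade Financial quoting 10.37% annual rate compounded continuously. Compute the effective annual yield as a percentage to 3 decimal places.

10.927%

With continuous compounding, EAR = e^0.1037 − 1.
e^0.1037 = 1.109268, so EAR = 0.109268 = 10.927%.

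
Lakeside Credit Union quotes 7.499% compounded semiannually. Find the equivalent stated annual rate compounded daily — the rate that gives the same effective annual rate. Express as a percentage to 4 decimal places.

7.3626%

EAR = (1 + 0.07499/2)^2 − 1 = 0.076396.
Solve (1 + r/365)^365 = 1.076396: r/365 = 1.076396^(1/365) − 1 = 0.000202, so r = 0.073626 = 7.3626%.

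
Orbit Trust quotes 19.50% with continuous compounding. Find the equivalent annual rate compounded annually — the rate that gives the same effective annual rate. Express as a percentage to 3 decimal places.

EAR under continuous compounding: e^0.1950 − 1 = 0.215311.
Compounded annually, the equivalent nominal rate is the EAR itself: 21.531%.

21.531%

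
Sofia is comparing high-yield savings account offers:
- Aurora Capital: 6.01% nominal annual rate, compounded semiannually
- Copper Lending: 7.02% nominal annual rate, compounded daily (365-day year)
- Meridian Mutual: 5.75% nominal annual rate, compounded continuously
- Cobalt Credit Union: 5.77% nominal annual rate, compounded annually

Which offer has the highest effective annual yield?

Aurora Capital: (1 + 0.0601/2)^2 − 1 = 6.100%
Copper Lending: (1 + 0.0702/365)^365 − 1 = 7.272%
Meridian Mutual: e^0.0575 − 1 = 5.919%
Cobalt Credit Union: compounded annually, EAR = 5.770%
The highest effective annual rate is Copper Lending at 7.272%.

Copper Lending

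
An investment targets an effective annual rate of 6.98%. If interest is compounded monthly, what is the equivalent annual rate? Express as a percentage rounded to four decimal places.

6.7662%

(1 + r/12)^12 − 1 = 0.0698, so 1 + r/12 = 1.0698^(1/12).
r/12 = 0.005638, so r = 0.067662 = 6.7662%.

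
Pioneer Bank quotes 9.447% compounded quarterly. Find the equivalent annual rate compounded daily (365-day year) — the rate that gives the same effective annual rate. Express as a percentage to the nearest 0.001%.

EAR = (1 + 0.09447/4)^4 − 1 = 0.097870.
Solve (1 + r/365)^365 = 1.097870: r/365 = 1.097870^(1/365) − 1 = 0.000256, so r = 0.093384 = 9.338%.

9.338%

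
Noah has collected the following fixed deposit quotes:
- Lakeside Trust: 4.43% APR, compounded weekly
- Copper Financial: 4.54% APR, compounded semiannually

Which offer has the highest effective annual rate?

Lakeside Trust: (1 + 0.0443/52)^52 − 1 = 4.528%
Copper Financial: (1 + 0.0454/2)^2 − 1 = 4.592%
The highest effective annual rate is Copper Financial at 4.592%.

Copper Financial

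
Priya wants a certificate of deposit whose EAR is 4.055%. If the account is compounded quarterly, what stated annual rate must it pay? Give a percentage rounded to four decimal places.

3.9948%

(1 + r/4)^4 − 1 = 0.04055, so 1 + r/4 = 1.04055^(1/4).
r/4 = 0.009987, so r = 0.039948 = 3.9948%.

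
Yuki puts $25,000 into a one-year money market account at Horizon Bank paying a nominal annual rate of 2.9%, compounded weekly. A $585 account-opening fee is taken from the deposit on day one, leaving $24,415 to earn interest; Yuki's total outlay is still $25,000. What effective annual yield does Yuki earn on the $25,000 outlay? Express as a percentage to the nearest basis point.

Value after one year: 24,415 × (1 + 0.029/52)^52 = 24,415 × 1.029416 = $25,133.20.
Effective yield on the $25,000 outlay: 25,133.20 / 25,000 − 1 = 0.005328 = 0.53%.

0.53%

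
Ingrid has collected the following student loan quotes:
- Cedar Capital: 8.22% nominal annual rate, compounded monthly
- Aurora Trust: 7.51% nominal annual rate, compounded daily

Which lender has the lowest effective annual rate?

Cedar Capital: (1 + 0.0822/12)^12 − 1 = 8.537%
Aurora Trust: (1 + 0.0751/365)^365 − 1 = 7.798%
The lowest effective annual rate is Aurora Trust at 7.798%.

Aurora Trust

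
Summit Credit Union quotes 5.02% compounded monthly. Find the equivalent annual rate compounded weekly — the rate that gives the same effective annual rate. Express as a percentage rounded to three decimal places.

EAR = (1 + 0.0502/12)^12 − 1 = 0.051371.
Solve (1 + r/52)^52 = 1.051371: r/52 = 1.051371^(1/52) − 1 = 0.000964, so r = 0.050119 = 5.012%.

5.012%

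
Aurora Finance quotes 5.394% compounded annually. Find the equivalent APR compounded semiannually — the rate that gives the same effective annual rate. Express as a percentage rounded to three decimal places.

Compounded annually, EAR = nominal = 0.053940.
Solve (1 + r/2)^2 = 1.053940: r/2 = 1.053940^(1/2) − 1 = 0.026616, so r = 0.053232 = 5.323%.

5.323%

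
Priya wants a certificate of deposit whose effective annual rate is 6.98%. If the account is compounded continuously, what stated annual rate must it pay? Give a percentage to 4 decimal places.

Continuous: nominal r satisfies e^r − 1 = 0.0698.
r = ln(1 + 0.0698) = ln(1.0698) = 0.067472 = 6.7472%.

6.7472%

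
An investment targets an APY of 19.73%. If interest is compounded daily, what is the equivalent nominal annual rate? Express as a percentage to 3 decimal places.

18.011%

(1 + r/365)^365 − 1 = 0.1973, so 1 + r/365 = 1.1973^(1/365).
r/365 = 0.000493, so r = 0.180113 = 18.011%.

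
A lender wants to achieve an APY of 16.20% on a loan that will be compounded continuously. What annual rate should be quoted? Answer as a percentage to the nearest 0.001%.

Continuous: nominal r satisfies e^r − 1 = 0.1620.
r = ln(1 + 0.1620) = ln(1.1620) = 0.150143 = 15.014%.

15.014%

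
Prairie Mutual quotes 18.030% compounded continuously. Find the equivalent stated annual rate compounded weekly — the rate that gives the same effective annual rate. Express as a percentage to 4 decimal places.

EAR under continuous compounding: e^0.18030 − 1 = 0.197577.
Solve (1 + r/52)^52 = 1.197577: r/52 = 1.197577^(1/52) − 1 = 0.003473, so r = 0.180613 = 18.0613%.

18.0613%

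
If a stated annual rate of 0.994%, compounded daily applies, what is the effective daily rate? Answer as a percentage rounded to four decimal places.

With a nominal annual rate compounded daily, the periodic rate is the nominal rate divided by 365.
i = 0.00994 / 365 = 0.0000272 = 0.0027%.

0.0027%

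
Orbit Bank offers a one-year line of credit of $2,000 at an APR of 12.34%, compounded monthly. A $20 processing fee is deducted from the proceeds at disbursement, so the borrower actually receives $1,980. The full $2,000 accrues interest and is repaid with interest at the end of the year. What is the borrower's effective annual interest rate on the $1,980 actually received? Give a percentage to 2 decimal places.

14.20%

Amount owed after one year: 2,000 × (1 + 0.1234/12)^12 = 2,000 × 1.130624 = $2,261.25.
Effective rate on net proceeds: 2,261.25 / 1,980 − 1 = 0.142045 = 14.20%.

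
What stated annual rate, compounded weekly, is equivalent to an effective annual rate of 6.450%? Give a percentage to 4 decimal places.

(1 + r/52)^52 − 1 = 0.06450, so 1 + r/52 = 1.06450^(1/52).
r/52 = 0.001203, so r = 0.062543 = 6.2543%.

6.2543%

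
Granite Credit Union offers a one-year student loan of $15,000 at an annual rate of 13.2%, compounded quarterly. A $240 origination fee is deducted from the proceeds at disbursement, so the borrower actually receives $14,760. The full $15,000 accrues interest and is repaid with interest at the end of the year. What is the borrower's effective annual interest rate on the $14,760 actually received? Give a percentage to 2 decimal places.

15.72%

Amount owed after one year: 15,000 × (1 + 0.132/4)^4 = 15,000 × 1.138679 = $17,080.18.
Effective rate on net proceeds: 17,080.18 / 14,760 − 1 = 0.157194 = 15.72%.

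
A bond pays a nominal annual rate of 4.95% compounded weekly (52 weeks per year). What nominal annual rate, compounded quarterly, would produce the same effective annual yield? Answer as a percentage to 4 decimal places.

4.9784%

EAR = (1 + 0.0495/52)^52 − 1 = 0.050721.
Solve (1 + r/4)^4 = 1.050721: r/4 = 1.050721^(1/4) − 1 = 0.012446, so r = 0.049784 = 4.9784%.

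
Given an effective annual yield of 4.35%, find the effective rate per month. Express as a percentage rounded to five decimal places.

The per-month rate i satisfies (1 + i)^12 = 1 + 0.0435.
i = 1.0435^(1/12) − 1 = 0.0035547 = 0.35547%.

0.35547%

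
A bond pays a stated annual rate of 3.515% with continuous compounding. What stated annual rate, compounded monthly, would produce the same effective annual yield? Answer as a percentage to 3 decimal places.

EAR under continuous compounding: e^0.03515 − 1 = 0.035775.
Solve (1 + r/12)^12 = 1.035775: r/12 = 1.035775^(1/12) − 1 = 0.002933, so r = 0.035202 = 3.520%.

3.520%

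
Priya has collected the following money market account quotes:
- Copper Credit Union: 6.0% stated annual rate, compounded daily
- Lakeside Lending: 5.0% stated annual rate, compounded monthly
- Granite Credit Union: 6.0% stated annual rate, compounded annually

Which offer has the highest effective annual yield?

Copper Credit Union: (1 + 0.060/365)^365 − 1 = 6.183%
Lakeside Lending: (1 + 0.050/12)^12 − 1 = 5.116%
Granite Credit Union: compounded annually, EAR = 6.000%
The highest effective annual rate is Copper Credit Union at 6.183%.

Copper Credit Union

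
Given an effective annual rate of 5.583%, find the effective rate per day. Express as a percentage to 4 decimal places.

0.0149%

The per-day rate i satisfies (1 + i)^365 = 1 + 0.05583.
i = 1.05583^(1/365) − 1 = 0.0001489 = 0.0149%.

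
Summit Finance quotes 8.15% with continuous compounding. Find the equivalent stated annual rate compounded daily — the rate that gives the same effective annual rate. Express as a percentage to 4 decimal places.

8.1509%

EAR under continuous compounding: e^0.0815 − 1 = 0.084913.
Solve (1 + r/365)^365 = 1.084913: r/365 = 1.084913^(1/365) − 1 = 0.000223, so r = 0.081509 = 8.1509%.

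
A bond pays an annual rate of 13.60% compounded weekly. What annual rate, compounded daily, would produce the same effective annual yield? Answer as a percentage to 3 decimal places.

13.585%

EAR = (1 + 0.1360/52)^52 − 1 = 0.145479.
Solve (1 + r/365)^365 = 1.145479: r/365 = 1.145479^(1/365) − 1 = 0.000372, so r = 0.135848 = 13.585%.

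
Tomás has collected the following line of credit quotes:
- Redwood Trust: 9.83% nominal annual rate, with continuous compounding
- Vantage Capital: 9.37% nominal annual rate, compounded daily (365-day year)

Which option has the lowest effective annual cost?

Vantage Capital

Redwood Trust: e^0.0983 − 1 = 10.329%
Vantage Capital: (1 + 0.0937/365)^365 − 1 = 9.822%
The lowest effective annual rate is Vantage Capital at 9.822%.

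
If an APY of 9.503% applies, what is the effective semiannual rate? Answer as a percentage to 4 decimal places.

The per-half-year rate i satisfies (1 + i)^2 = 1 + 0.09503.
i = 1.09503^(1/2) − 1 = 0.0464368 = 4.6437%.

4.6437%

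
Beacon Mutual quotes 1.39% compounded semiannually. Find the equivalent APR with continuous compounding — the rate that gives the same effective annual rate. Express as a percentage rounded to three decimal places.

EAR = (1 + 0.0139/2)^2 − 1 = 0.013948.
Equivalent continuous rate: r = ln(1 + 0.013948) = 0.013852 = 1.385%.

1.385%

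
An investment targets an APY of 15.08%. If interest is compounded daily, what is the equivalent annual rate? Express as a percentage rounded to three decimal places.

(1 + r/365)^365 − 1 = 0.1508, so 1 + r/365 = 1.1508^(1/365).
r/365 = 0.000385, so r = 0.140484 = 14.048%.

14.048%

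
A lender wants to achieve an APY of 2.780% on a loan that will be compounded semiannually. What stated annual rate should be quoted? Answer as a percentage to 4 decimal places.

2.7609%

(1 + r/2)^2 − 1 = 0.02780, so 1 + r/2 = 1.02780^(1/2).
r/2 = 0.013805, so r = 0.027609 = 2.7609%.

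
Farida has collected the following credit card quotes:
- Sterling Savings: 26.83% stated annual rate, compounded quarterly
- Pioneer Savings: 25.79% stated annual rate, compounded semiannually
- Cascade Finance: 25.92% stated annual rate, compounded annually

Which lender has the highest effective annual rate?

Sterling Savings: (1 + 0.2683/4)^4 − 1 = 29.652%
Pioneer Savings: (1 + 0.2579/2)^2 − 1 = 27.453%
Cascade Finance: compounded annually, EAR = 25.920%
The highest effective annual rate is Sterling Savings at 29.652%.

Sterling Savings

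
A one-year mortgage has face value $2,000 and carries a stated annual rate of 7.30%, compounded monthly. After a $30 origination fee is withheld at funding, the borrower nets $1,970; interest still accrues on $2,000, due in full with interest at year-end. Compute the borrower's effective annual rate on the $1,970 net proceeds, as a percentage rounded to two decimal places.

9.19%

Amount owed after one year: 2,000 × (1 + 0.0730/12)^12 = 2,000 × 1.075493 = $2,150.99.
Effective rate on net proceeds: 2,150.99 / 1,970 − 1 = 0.091871 = 9.19%.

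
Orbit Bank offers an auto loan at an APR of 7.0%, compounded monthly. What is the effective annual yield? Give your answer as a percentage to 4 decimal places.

7.2290%

EAR = (1 + 0.070/12)^12 − 1.
= 1.072290 − 1 = 7.2290%.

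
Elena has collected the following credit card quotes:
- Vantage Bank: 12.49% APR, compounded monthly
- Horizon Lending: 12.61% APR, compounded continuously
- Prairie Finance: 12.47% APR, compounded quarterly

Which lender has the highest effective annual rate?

Vantage Bank: (1 + 0.1249/12)^12 − 1 = 13.230%
Horizon Lending: e^0.1261 − 1 = 13.440%
Prairie Finance: (1 + 0.1247/4)^4 − 1 = 13.065%
The highest effective annual rate is Horizon Lending at 13.440%.

Horizon Lending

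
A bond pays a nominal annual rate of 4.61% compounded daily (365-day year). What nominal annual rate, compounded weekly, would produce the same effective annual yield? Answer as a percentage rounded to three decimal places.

4.612%

EAR = (1 + 0.0461/365)^365 − 1 = 0.047176.
Solve (1 + r/52)^52 = 1.047176: r/52 = 1.047176^(1/52) − 1 = 0.000887, so r = 0.046118 = 4.612%.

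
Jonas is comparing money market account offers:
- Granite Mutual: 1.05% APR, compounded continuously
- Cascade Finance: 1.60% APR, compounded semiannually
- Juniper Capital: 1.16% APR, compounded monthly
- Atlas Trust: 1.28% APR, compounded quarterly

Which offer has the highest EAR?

Cascade Finance

Granite Mutual: e^0.0105 − 1 = 1.056%
Cascade Finance: (1 + 0.0160/2)^2 − 1 = 1.606%
Juniper Capital: (1 + 0.0116/12)^12 − 1 = 1.166%
Atlas Trust: (1 + 0.0128/4)^4 − 1 = 1.286%
The highest effective annual rate is Cascade Finance at 1.606%.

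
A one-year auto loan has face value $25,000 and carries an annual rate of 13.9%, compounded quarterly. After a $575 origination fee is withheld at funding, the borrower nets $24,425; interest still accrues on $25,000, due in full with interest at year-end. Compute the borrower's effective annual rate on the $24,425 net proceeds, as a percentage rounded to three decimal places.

17.340%

Amount owed after one year: 25,000 × (1 + 0.139/4)^4 = 25,000 × 1.146415 = $28,660.37.
Effective rate on net proceeds: 28,660.37 / 24,425 − 1 = 0.173403 = 17.340%.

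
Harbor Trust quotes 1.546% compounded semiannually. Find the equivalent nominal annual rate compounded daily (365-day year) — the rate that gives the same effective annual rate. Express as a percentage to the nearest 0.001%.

1.540%

EAR = (1 + 0.01546/2)^2 − 1 = 0.015520.
Solve (1 + r/365)^365 = 1.015520: r/365 = 1.015520^(1/365) − 1 = 0.000042, so r = 0.015401 = 1.540%.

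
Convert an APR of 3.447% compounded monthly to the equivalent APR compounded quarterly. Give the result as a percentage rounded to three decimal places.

3.457%

EAR = (1 + 0.03447/12)^12 − 1 = 0.035020.
Solve (1 + r/4)^4 = 1.035020: r/4 = 1.035020^(1/4) − 1 = 0.008642, so r = 0.034569 = 3.457%.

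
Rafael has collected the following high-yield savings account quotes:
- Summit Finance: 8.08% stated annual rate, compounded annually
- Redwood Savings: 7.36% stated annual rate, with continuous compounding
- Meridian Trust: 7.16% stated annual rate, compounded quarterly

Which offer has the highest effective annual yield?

Summit Finance

Summit Finance: compounded annually, EAR = 8.080%
Redwood Savings: e^0.0736 − 1 = 7.638%
Meridian Trust: (1 + 0.0716/4)^4 − 1 = 7.355%
The highest effective annual rate is Summit Finance at 8.080%.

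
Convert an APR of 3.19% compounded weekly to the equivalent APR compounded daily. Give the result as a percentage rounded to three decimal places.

EAR = (1 + 0.0319/52)^52 − 1 = 0.032404.
Solve (1 + r/365)^365 = 1.032404: r/365 = 1.032404^(1/365) − 1 = 0.000087, so r = 0.031892 = 3.189%.

3.189%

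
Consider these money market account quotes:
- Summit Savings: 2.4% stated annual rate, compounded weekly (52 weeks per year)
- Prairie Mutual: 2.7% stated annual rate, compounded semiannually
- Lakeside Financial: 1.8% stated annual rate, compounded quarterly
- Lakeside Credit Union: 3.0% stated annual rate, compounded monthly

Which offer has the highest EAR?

Summit Savings: (1 + 0.024/52)^52 − 1 = 2.428%
Prairie Mutual: (1 + 0.027/2)^2 − 1 = 2.718%
Lakeside Financial: (1 + 0.018/4)^4 − 1 = 1.812%
Lakeside Credit Union: (1 + 0.030/12)^12 − 1 = 3.042%
The highest effective annual rate is Lakeside Credit Union at 3.042%.

Lakeside Credit Union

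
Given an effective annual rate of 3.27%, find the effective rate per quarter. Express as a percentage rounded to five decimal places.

0.80766%

The per-quarter rate i satisfies (1 + i)^4 = 1 + 0.0327.
i = 1.0327^(1/4) − 1 = 0.0080766 = 0.80766%.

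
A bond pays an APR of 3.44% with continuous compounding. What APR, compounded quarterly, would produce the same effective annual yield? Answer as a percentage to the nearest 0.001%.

3.455%

EAR under continuous compounding: e^0.0344 − 1 = 0.034999.
Solve (1 + r/4)^4 = 1.034999: r/4 = 1.034999^(1/4) − 1 = 0.008637, so r = 0.034548 = 3.455%.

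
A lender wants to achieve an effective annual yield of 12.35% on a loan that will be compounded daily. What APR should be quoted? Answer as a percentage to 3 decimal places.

11.647%

(1 + r/365)^365 − 1 = 0.1235, so 1 + r/365 = 1.1235^(1/365).
r/365 = 0.000319, so r = 0.116467 = 11.647%.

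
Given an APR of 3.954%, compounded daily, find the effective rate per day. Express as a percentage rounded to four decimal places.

With a nominal annual rate compounded daily, the periodic rate is the nominal rate divided by 365.
i = 0.03954 / 365 = 0.0001083 = 0.0108%.

0.0108%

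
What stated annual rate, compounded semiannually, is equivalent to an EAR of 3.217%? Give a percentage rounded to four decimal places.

(1 + r/2)^2 − 1 = 0.03217, so 1 + r/2 = 1.03217^(1/2).
r/2 = 0.015958, so r = 0.031915 = 3.1915%.

3.1915%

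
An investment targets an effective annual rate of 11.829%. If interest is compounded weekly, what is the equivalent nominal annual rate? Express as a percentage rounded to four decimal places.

(1 + r/52)^52 − 1 = 0.11829, so 1 + r/52 = 1.11829^(1/52).
r/52 = 0.002152, so r = 0.111921 = 11.1921%.

11.1921%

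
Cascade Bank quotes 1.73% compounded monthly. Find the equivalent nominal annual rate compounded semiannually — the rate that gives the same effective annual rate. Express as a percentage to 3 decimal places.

EAR = (1 + 0.0173/12)^12 − 1 = 0.017438.
Solve (1 + r/2)^2 = 1.017438: r/2 = 1.017438^(1/2) − 1 = 0.008681, so r = 0.017362 = 1.736%.

1.736%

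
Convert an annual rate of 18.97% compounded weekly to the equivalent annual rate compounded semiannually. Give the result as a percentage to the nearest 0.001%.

19.861%

EAR = (1 + 0.1897/52)^52 − 1 = 0.208470.
Solve (1 + r/2)^2 = 1.208470: r/2 = 1.208470^(1/2) − 1 = 0.099304, so r = 0.198608 = 19.861%.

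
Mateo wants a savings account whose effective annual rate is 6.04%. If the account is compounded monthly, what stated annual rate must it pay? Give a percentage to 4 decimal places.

5.8790%

(1 + r/12)^12 − 1 = 0.0604, so 1 + r/12 = 1.0604^(1/12).
r/12 = 0.004899, so r = 0.058790 = 5.8790%.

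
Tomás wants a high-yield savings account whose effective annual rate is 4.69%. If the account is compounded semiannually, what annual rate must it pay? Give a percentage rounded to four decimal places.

(1 + r/2)^2 − 1 = 0.0469, so 1 + r/2 = 1.0469^(1/2).
r/2 = 0.023181, so r = 0.046363 = 4.6363%.

4.6363%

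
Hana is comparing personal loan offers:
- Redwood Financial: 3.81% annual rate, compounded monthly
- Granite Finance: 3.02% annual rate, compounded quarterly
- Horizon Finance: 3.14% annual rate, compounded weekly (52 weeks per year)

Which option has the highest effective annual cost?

Redwood Financial

Redwood Financial: (1 + 0.0381/12)^12 − 1 = 3.877%
Granite Finance: (1 + 0.0302/4)^4 − 1 = 3.054%
Horizon Finance: (1 + 0.0314/52)^52 − 1 = 3.189%
The highest effective annual rate is Redwood Financial at 3.877%.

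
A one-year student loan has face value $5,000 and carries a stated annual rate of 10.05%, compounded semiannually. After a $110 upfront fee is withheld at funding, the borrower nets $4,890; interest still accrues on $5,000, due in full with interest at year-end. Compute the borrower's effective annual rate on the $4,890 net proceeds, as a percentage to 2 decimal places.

Amount owed after one year: 5,000 × (1 + 0.1005/2)^2 = 5,000 × 1.103025 = $5,515.13.
Effective rate on net proceeds: 5,515.13 / 4,890 − 1 = 0.127837 = 12.78%.

12.78%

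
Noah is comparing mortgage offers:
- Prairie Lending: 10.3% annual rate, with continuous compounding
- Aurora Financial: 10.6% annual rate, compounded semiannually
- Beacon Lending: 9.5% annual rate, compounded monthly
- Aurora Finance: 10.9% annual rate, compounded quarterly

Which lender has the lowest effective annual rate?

Beacon Lending

Prairie Lending: e^0.103 − 1 = 10.849%
Aurora Financial: (1 + 0.106/2)^2 − 1 = 10.881%
Beacon Lending: (1 + 0.095/12)^12 − 1 = 9.925%
Aurora Finance: (1 + 0.109/4)^4 − 1 = 11.354%
The lowest effective annual rate is Beacon Lending at 9.925%.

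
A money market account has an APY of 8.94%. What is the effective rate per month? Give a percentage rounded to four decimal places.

0.7161%

The per-month rate i satisfies (1 + i)^12 = 1 + 0.0894.
i = 1.0894^(1/12) − 1 = 0.0071611 = 0.7161%.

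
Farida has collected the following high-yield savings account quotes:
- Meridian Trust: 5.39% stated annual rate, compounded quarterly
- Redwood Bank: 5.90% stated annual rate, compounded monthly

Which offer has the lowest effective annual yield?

Meridian Trust

Meridian Trust: (1 + 0.0539/4)^4 − 1 = 5.500%
Redwood Bank: (1 + 0.0590/12)^12 − 1 = 6.062%
The lowest effective annual rate is Meridian Trust at 5.500%.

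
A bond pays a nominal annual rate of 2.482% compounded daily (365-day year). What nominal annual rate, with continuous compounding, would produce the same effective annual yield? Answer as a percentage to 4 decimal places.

EAR = (1 + 0.02482/365)^365 − 1 = 0.025130.
Equivalent continuous rate: r = ln(1 + 0.025130) = 0.024819 = 2.4819%.

2.4819%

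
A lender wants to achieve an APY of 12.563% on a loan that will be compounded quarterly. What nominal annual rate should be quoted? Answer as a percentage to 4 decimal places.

12.0111%

(1 + r/4)^4 − 1 = 0.12563, so 1 + r/4 = 1.12563^(1/4).
r/4 = 0.030028, so r = 0.120111 = 12.0111%.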